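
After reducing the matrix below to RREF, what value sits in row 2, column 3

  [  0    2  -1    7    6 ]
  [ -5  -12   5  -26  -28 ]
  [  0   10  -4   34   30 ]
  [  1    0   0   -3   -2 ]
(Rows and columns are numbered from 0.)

-1

ρ1 <=> ρ2
  [ -5  -12   5  -26  -28 ]
  [  0    2  -1    7    6 ]
  [  0   10  -4   34   30 ]
  [  1    0   0   -3   -2 ]
ρ1 := -1/5·ρ1
  [ 1  12/5  -1  26/5  28/5 ]
  [ 0     2  -1     7     6 ]
  [ 0    10  -4    34    30 ]
  [ 1     0   0    -3    -2 ]
ρ4 := ρ4 − ρ1
  [ 1   12/5  -1   26/5   28/5 ]
  [ 0      2  -1      7      6 ]
  [ 0     10  -4     34     30 ]
  [ 0  -12/5   1  -41/5  -38/5 ]
ρ2 := 1/2·ρ2
  [ 1   12/5    -1   26/5   28/5 ]
  [ 0      1  -1/2    7/2      3 ]
  [ 0     10    -4     34     30 ]
  [ 0  -12/5     1  -41/5  -38/5 ]
ρ3 := ρ3 − 10·ρ2
  [ 1   12/5    -1   26/5   28/5 ]
  [ 0      1  -1/2    7/2      3 ]
  [ 0      0     1     -1      0 ]
  [ 0  -12/5     1  -41/5  -38/5 ]
ρ4 := ρ4 + 12/5·ρ2
  [ 1  12/5    -1  26/5  28/5 ]
  [ 0     1  -1/2   7/2     3 ]
  [ 0     0     1    -1     0 ]
  [ 0     0  -1/5   1/5  -2/5 ]
ρ4 := ρ4 + 1/5·ρ3
  [ 1  12/5    -1  26/5  28/5 ]
  [ 0     1  -1/2   7/2     3 ]
  [ 0     0     1    -1     0 ]
  [ 0     0     0     0  -2/5 ]
ρ4 := -5/2·ρ4
  [ 1  12/5    -1  26/5  28/5 ]
  [ 0     1  -1/2   7/2     3 ]
  [ 0     0     1    -1     0 ]
  [ 0     0     0     0     1 ]
ρ2 := ρ2 − 3·ρ4
  [ 1  12/5    -1  26/5  28/5 ]
  [ 0     1  -1/2   7/2     0 ]
  [ 0     0     1    -1     0 ]
  [ 0     0     0     0     1 ]
ρ1 := ρ1 − 28/5·ρ4
  [ 1  12/5    -1  26/5  0 ]
  [ 0     1  -1/2   7/2  0 ]
  [ 0     0     1    -1  0 ]
  [ 0     0     0     0  1 ]
ρ2 := ρ2 + 1/2·ρ3
  [ 1  12/5  -1  26/5  0 ]
  [ 0     1   0     3  0 ]
  [ 0     0   1    -1  0 ]
  [ 0     0   0     0  1 ]
ρ1 := ρ1 + ρ3
  [ 1  12/5  0  21/5  0 ]
  [ 0     1  0     3  0 ]
  [ 0     0  1    -1  0 ]
  [ 0     0  0     0  1 ]
ρ1 := ρ1 − 12/5·ρ2
  [ 1  0  0  -3  0 ]
  [ 0  1  0   3  0 ]
  [ 0  0  1  -1  0 ]
  [ 0  0  0   0  1 ]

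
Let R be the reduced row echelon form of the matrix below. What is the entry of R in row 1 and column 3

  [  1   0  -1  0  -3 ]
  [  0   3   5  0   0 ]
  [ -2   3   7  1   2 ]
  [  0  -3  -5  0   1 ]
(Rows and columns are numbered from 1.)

r3 -> r3 + 2·r1
  [ 1   0  -1  0  -3 ]
  [ 0   3   5  0   0 ]
  [ 0   3   5  1  -4 ]
  [ 0  -3  -5  0   1 ]
r2 -> 1/3·r2
  [ 1   0   -1  0  -3 ]
  [ 0   1  5/3  0   0 ]
  [ 0   3    5  1  -4 ]
  [ 0  -3   -5  0   1 ]
r3 -> r3 − 3·r2
  [ 1   0   -1  0  -3 ]
  [ 0   1  5/3  0   0 ]
  [ 0   0    0  1  -4 ]
  [ 0  -3   -5  0   1 ]
r4 -> r4 + 3·r2
  [ 1  0   -1  0  -3 ]
  [ 0  1  5/3  0   0 ]
  [ 0  0    0  1  -4 ]
  [ 0  0    0  0   1 ]
r3 -> r3 + 4·r4
  [ 1  0   -1  0  -3 ]
  [ 0  1  5/3  0   0 ]
  [ 0  0    0  1   0 ]
  [ 0  0    0  0   1 ]
r1 -> r1 + 3·r4
  [ 1  0   -1  0  0 ]
  [ 0  1  5/3  0  0 ]
  [ 0  0    0  1  0 ]
  [ 0  0    0  0  1 ]

-1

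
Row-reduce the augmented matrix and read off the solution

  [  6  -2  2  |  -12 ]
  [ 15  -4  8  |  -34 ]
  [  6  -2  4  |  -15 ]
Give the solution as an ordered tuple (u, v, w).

R1 → 1/6·R1
  [  1  -1/3  1/3  |   -2 ]
  [ 15    -4    8  |  -34 ]
  [  6    -2    4  |  -15 ]
R2 → R2 − 15·R1
  [ 1  -1/3  1/3  |   -2 ]
  [ 0     1    3  |   -4 ]
  [ 6    -2    4  |  -15 ]
R3 → R3 − 6·R1
  [ 1  -1/3  1/3  |  -2 ]
  [ 0     1    3  |  -4 ]
  [ 0     0    2  |  -3 ]
R3 → 1/2·R3
  [ 1  -1/3  1/3  |    -2 ]
  [ 0     1    3  |    -4 ]
  [ 0     0    1  |  -3/2 ]
R2 → R2 − 3·R3
  [ 1  -1/3  1/3  |    -2 ]
  [ 0     1    0  |   1/2 ]
  [ 0     0    1  |  -3/2 ]
R1 → R1 − 1/3·R3
  [ 1  -1/3  0  |  -3/2 ]
  [ 0     1  0  |   1/2 ]
  [ 0     0  1  |  -3/2 ]
R1 → R1 + 1/3·R2
  [ 1  0  0  |  -4/3 ]
  [ 0  1  0  |   1/2 ]
  [ 0  0  1  |  -3/2 ]
Reading off the last column: u = -4/3, v = 1/2, w = -3/2.

(-4/3, 1/2, -3/2)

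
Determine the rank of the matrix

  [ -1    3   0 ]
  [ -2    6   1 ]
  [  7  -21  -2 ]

R1 → -1·R1
  [  1   -3   0 ]
  [ -2    6   1 ]
  [  7  -21  -2 ]
R2 → R2 + 2·R1
  [ 1   -3   0 ]
  [ 0    0   1 ]
  [ 7  -21  -2 ]
R3 → R3 − 7·R1
  [ 1  -3   0 ]
  [ 0   0   1 ]
  [ 0   0  -2 ]
R3 → R3 + 2·R2
  [ 1  -3  0 ]
  [ 0   0  1 ]
  [ 0   0  0 ]
The reduced form has 2 nonzero rows.

rank = 2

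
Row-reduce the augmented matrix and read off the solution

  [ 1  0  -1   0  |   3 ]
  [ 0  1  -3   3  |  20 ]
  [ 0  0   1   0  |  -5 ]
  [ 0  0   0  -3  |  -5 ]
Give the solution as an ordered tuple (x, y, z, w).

R4 ← -1/3·R4
R2 ← R2 − 3·R4
R2 ← R2 + 3·R3
R1 ← R1 + R3
Reading off the last column: x = -2, y = 0, z = -5, w = 5/3.

(-2, 0, -5, 5/3)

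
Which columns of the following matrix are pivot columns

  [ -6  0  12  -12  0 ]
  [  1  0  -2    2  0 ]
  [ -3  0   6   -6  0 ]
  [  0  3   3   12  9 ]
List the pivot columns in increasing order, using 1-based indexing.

1, 2

ρ1 -> -1/6·ρ1
  [  1  0  -2   2  0 ]
  [  1  0  -2   2  0 ]
  [ -3  0   6  -6  0 ]
  [  0  3   3  12  9 ]
ρ2 -> ρ2 − ρ1
  [  1  0  -2   2  0 ]
  [  0  0   0   0  0 ]
  [ -3  0   6  -6  0 ]
  [  0  3   3  12  9 ]
ρ3 -> ρ3 + 3·ρ1
  [ 1  0  -2   2  0 ]
  [ 0  0   0   0  0 ]
  [ 0  0   0   0  0 ]
  [ 0  3   3  12  9 ]
ρ2 <-> ρ4
  [ 1  0  -2   2  0 ]
  [ 0  3   3  12  9 ]
  [ 0  0   0   0  0 ]
  [ 0  0   0   0  0 ]
ρ2 -> 1/3·ρ2
  [ 1  0  -2  2  0 ]
  [ 0  1   1  4  3 ]
  [ 0  0   0  0  0 ]
  [ 0  0   0  0  0 ]
Pivot columns are the columns containing a leading 1.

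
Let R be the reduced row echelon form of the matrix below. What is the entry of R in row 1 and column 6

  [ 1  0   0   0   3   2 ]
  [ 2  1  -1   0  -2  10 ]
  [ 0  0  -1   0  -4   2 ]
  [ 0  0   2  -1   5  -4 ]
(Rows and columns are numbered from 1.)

Subtract 2 times ρ1 from ρ2.
  [ 1  0   0   0   3   2 ]
  [ 0  1  -1   0  -8   6 ]
  [ 0  0  -1   0  -4   2 ]
  [ 0  0   2  -1   5  -4 ]
Multiply ρ3 by -1.
  [ 1  0   0   0   3   2 ]
  [ 0  1  -1   0  -8   6 ]
  [ 0  0   1   0   4  -2 ]
  [ 0  0   2  -1   5  -4 ]
Subtract 2 times ρ3 from ρ4.
  [ 1  0   0   0   3   2 ]
  [ 0  1  -1   0  -8   6 ]
  [ 0  0   1   0   4  -2 ]
  [ 0  0   0  -1  -3   0 ]
Multiply ρ4 by -1.
  [ 1  0   0  0   3   2 ]
  [ 0  1  -1  0  -8   6 ]
  [ 0  0   1  0   4  -2 ]
  [ 0  0   0  1   3   0 ]
Add ρ3 to ρ2.
  [ 1  0  0  0   3   2 ]
  [ 0  1  0  0  -4   4 ]
  [ 0  0  1  0   4  -2 ]
  [ 0  0  0  1   3   0 ]

2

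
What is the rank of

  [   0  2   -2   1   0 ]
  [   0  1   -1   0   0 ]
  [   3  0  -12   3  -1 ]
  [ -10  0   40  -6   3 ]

R1 <=> R3
  [   3  0  -12   3  -1 ]
  [   0  1   -1   0   0 ]
  [   0  2   -2   1   0 ]
  [ -10  0   40  -6   3 ]
R1 -> 1/3·R1
  [   1  0  -4   1  -1/3 ]
  [   0  1  -1   0     0 ]
  [   0  2  -2   1     0 ]
  [ -10  0  40  -6     3 ]
R4 -> R4 + 10·R1
  [ 1  0  -4  1  -1/3 ]
  [ 0  1  -1  0     0 ]
  [ 0  2  -2  1     0 ]
  [ 0  0   0  4  -1/3 ]
R3 -> R3 − 2·R2
  [ 1  0  -4  1  -1/3 ]
  [ 0  1  -1  0     0 ]
  [ 0  0   0  1     0 ]
  [ 0  0   0  4  -1/3 ]
R4 -> R4 − 4·R3
  [ 1  0  -4  1  -1/3 ]
  [ 0  1  -1  0     0 ]
  [ 0  0   0  1     0 ]
  [ 0  0   0  0  -1/3 ]
R4 -> -3·R4
  [ 1  0  -4  1  -1/3 ]
  [ 0  1  -1  0     0 ]
  [ 0  0   0  1     0 ]
  [ 0  0   0  0     1 ]
R1 -> R1 + 1/3·R4
  [ 1  0  -4  1  0 ]
  [ 0  1  -1  0  0 ]
  [ 0  0   0  1  0 ]
  [ 0  0   0  0  1 ]
R1 -> R1 − R3
  [ 1  0  -4  0  0 ]
  [ 0  1  -1  0  0 ]
  [ 0  0   0  1  0 ]
  [ 0  0   0  0  1 ]
The reduced form has 4 nonzero rows.

rank = 4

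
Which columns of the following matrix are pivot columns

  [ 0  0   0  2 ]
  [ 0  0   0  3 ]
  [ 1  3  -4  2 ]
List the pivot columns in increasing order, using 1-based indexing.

r1 <-> r3
  [ 1  3  -4  2 ]
  [ 0  0   0  3 ]
  [ 0  0   0  2 ]
r2 → 1/3·r2
  [ 1  3  -4  2 ]
  [ 0  0   0  1 ]
  [ 0  0   0  2 ]
r3 → r3 − 2·r2
  [ 1  3  -4  2 ]
  [ 0  0   0  1 ]
  [ 0  0   0  0 ]
r1 → r1 − 2·r2
  [ 1  3  -4  0 ]
  [ 0  0   0  1 ]
  [ 0  0   0  0 ]
Pivot columns are the columns containing a leading 1.

1, 4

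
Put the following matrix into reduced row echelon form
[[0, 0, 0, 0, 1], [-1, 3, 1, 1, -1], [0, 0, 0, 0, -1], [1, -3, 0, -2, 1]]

Swap r1 and r2.
  [ -1   3  1   1  -1 ]
  [  0   0  0   0   1 ]
  [  0   0  0   0  -1 ]
  [  1  -3  0  -2   1 ]
Multiply r1 by -1.
  [ 1  -3  -1  -1   1 ]
  [ 0   0   0   0   1 ]
  [ 0   0   0   0  -1 ]
  [ 1  -3   0  -2   1 ]
Subtract r1 from r4.
  [ 1  -3  -1  -1   1 ]
  [ 0   0   0   0   1 ]
  [ 0   0   0   0  -1 ]
  [ 0   0   1  -1   0 ]
Swap r2 and r4.
  [ 1  -3  -1  -1   1 ]
  [ 0   0   1  -1   0 ]
  [ 0   0   0   0  -1 ]
  [ 0   0   0   0   1 ]
Multiply r3 by -1.
  [ 1  -3  -1  -1  1 ]
  [ 0   0   1  -1  0 ]
  [ 0   0   0   0  1 ]
  [ 0   0   0   0  1 ]
Subtract r3 from r4.
  [ 1  -3  -1  -1  1 ]
  [ 0   0   1  -1  0 ]
  [ 0   0   0   0  1 ]
  [ 0   0   0   0  0 ]
Subtract r3 from r1.
  [ 1  -3  -1  -1  0 ]
  [ 0   0   1  -1  0 ]
  [ 0   0   0   0  1 ]
  [ 0   0   0   0  0 ]
Add r2 to r1.
  [ 1  -3  0  -2  0 ]
  [ 0   0  1  -1  0 ]
  [ 0   0  0   0  1 ]
  [ 0   0  0   0  0 ]

[[1, -3, 0, -2, 0], [0, 0, 1, -1, 0], [0, 0, 0, 0, 1], [0, 0, 0, 0, 0]]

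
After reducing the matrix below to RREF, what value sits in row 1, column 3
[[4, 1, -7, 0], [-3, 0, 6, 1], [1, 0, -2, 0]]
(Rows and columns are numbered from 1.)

r1 → 1/4·r1
  [  1  1/4  -7/4  0 ]
  [ -3    0     6  1 ]
  [  1    0    -2  0 ]
r2 → r2 + 3·r1
  [ 1  1/4  -7/4  0 ]
  [ 0  3/4   3/4  1 ]
  [ 1    0    -2  0 ]
r3 → r3 − r1
  [ 1   1/4  -7/4  0 ]
  [ 0   3/4   3/4  1 ]
  [ 0  -1/4  -1/4  0 ]
r2 → 4/3·r2
  [ 1   1/4  -7/4    0 ]
  [ 0     1     1  4/3 ]
  [ 0  -1/4  -1/4    0 ]
r3 → r3 + 1/4·r2
  [ 1  1/4  -7/4    0 ]
  [ 0    1     1  4/3 ]
  [ 0    0     0  1/3 ]
r3 → 3·r3
  [ 1  1/4  -7/4    0 ]
  [ 0    1     1  4/3 ]
  [ 0    0     0    1 ]
r2 → r2 − 4/3·r3
  [ 1  1/4  -7/4  0 ]
  [ 0    1     1  0 ]
  [ 0    0     0  1 ]
r1 → r1 − 1/4·r2
  [ 1  0  -2  0 ]
  [ 0  1   1  0 ]
  [ 0  0   0  1 ]

-2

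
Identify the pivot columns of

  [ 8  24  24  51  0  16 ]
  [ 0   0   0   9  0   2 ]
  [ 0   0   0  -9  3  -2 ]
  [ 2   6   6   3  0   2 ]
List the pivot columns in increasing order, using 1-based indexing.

r1 → 1/8·r1
  [ 1  3  3  51/8  0   2 ]
  [ 0  0  0     9  0   2 ]
  [ 0  0  0    -9  3  -2 ]
  [ 2  6  6     3  0   2 ]
r4 → r4 − 2·r1
  [ 1  3  3   51/8  0   2 ]
  [ 0  0  0      9  0   2 ]
  [ 0  0  0     -9  3  -2 ]
  [ 0  0  0  -39/4  0  -2 ]
r2 → 1/9·r2
  [ 1  3  3   51/8  0    2 ]
  [ 0  0  0      1  0  2/9 ]
  [ 0  0  0     -9  3   -2 ]
  [ 0  0  0  -39/4  0   -2 ]
r3 → r3 + 9·r2
  [ 1  3  3   51/8  0    2 ]
  [ 0  0  0      1  0  2/9 ]
  [ 0  0  0      0  3    0 ]
  [ 0  0  0  -39/4  0   -2 ]
r4 → r4 + 39/4·r2
  [ 1  3  3  51/8  0    2 ]
  [ 0  0  0     1  0  2/9 ]
  [ 0  0  0     0  3    0 ]
  [ 0  0  0     0  0  1/6 ]
r3 → 1/3·r3
  [ 1  3  3  51/8  0    2 ]
  [ 0  0  0     1  0  2/9 ]
  [ 0  0  0     0  1    0 ]
  [ 0  0  0     0  0  1/6 ]
r4 → 6·r4
  [ 1  3  3  51/8  0    2 ]
  [ 0  0  0     1  0  2/9 ]
  [ 0  0  0     0  1    0 ]
  [ 0  0  0     0  0    1 ]
r2 → r2 − 2/9·r4
  [ 1  3  3  51/8  0  2 ]
  [ 0  0  0     1  0  0 ]
  [ 0  0  0     0  1  0 ]
  [ 0  0  0     0  0  1 ]
r1 → r1 − 2·r4
  [ 1  3  3  51/8  0  0 ]
  [ 0  0  0     1  0  0 ]
  [ 0  0  0     0  1  0 ]
  [ 0  0  0     0  0  1 ]
r1 → r1 − 51/8·r2
  [ 1  3  3  0  0  0 ]
  [ 0  0  0  1  0  0 ]
  [ 0  0  0  0  1  0 ]
  [ 0  0  0  0  0  1 ]
Pivot columns are the columns containing a leading 1.

1, 4, 5, 6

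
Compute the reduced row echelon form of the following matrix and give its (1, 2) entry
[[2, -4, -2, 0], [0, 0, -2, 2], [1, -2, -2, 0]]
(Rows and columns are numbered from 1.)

-2

Multiply R1 by 1/2.
  [ 1  -2  -1  0 ]
  [ 0   0  -2  2 ]
  [ 1  -2  -2  0 ]
Subtract R1 from R3.
  [ 1  -2  -1  0 ]
  [ 0   0  -2  2 ]
  [ 0   0  -1  0 ]
Multiply R2 by -1/2.
  [ 1  -2  -1   0 ]
  [ 0   0   1  -1 ]
  [ 0   0  -1   0 ]
Add R2 to R3.
  [ 1  -2  -1   0 ]
  [ 0   0   1  -1 ]
  [ 0   0   0  -1 ]
Multiply R3 by -1.
  [ 1  -2  -1   0 ]
  [ 0   0   1  -1 ]
  [ 0   0   0   1 ]
Add R3 to R2.
  [ 1  -2  -1  0 ]
  [ 0   0   1  0 ]
  [ 0   0   0  1 ]
Add R2 to R1.
  [ 1  -2  0  0 ]
  [ 0   0  1  0 ]
  [ 0   0  0  1 ]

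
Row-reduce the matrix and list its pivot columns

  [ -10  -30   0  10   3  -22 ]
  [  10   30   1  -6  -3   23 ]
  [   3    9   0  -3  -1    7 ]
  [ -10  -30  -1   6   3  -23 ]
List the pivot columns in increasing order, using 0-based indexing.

0, 2, 4

R1 ← -1/10·R1
R2 ← R2 − 10·R1
R3 ← R3 − 3·R1
R4 ← R4 + 10·R1
R4 ← R4 + R2
R3 ← -10·R3
R1 ← R1 + 3/10·R3
Pivot columns are the columns containing a leading 1.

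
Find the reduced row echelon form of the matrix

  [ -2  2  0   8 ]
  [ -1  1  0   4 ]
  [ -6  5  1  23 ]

[[1, 0, -1, -3], [0, 1, -1, 1], [0, 0, 0, 0]]

r1 -> -1/2·r1
r2 -> r2 + r1
r3 -> r3 + 6·r1
r2 <-> r3
r2 -> -1·r2
r1 -> r1 + r2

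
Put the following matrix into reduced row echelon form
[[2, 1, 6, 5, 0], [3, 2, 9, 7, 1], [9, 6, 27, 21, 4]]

ρ1 ← 1/2·ρ1
  [ 1  1/2   3  5/2  0 ]
  [ 3    2   9    7  1 ]
  [ 9    6  27   21  4 ]
ρ2 ← ρ2 − 3·ρ1
  [ 1  1/2   3   5/2  0 ]
  [ 0  1/2   0  -1/2  1 ]
  [ 9    6  27    21  4 ]
ρ3 ← ρ3 − 9·ρ1
  [ 1  1/2  3   5/2  0 ]
  [ 0  1/2  0  -1/2  1 ]
  [ 0  3/2  0  -3/2  4 ]
ρ2 ← 2·ρ2
  [ 1  1/2  3   5/2  0 ]
  [ 0    1  0    -1  2 ]
  [ 0  3/2  0  -3/2  4 ]
ρ3 ← ρ3 − 3/2·ρ2
  [ 1  1/2  3  5/2  0 ]
  [ 0    1  0   -1  2 ]
  [ 0    0  0    0  1 ]
ρ2 ← ρ2 − 2·ρ3
  [ 1  1/2  3  5/2  0 ]
  [ 0    1  0   -1  0 ]
  [ 0    0  0    0  1 ]
ρ1 ← ρ1 − 1/2·ρ2
  [ 1  0  3   3  0 ]
  [ 0  1  0  -1  0 ]
  [ 0  0  0   0  1 ]

[[1, 0, 3, 3, 0], [0, 1, 0, -1, 0], [0, 0, 0, 0, 1]]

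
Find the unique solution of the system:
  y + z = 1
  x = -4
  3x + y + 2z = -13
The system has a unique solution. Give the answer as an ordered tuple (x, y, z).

Form the augmented matrix and row-reduce:
  [ 0  1  1  |    1 ]
  [ 1  0  0  |   -4 ]
  [ 3  1  2  |  -13 ]
Swap ρ1 and ρ2.
Subtract 3 times ρ1 from ρ3.
Subtract ρ2 from ρ3.
Subtract ρ3 from ρ2.
Reading off the last column: x = -4, y = 3, z = -2.

(-4, 3, -2)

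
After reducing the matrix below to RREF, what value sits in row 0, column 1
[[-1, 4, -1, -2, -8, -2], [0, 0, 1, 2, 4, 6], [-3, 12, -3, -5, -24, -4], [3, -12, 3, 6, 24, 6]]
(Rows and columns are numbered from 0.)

-4

r1 ← -1·r1
  [  1   -4   1   2    8   2 ]
  [  0    0   1   2    4   6 ]
  [ -3   12  -3  -5  -24  -4 ]
  [  3  -12   3   6   24   6 ]
r3 ← r3 + 3·r1
  [ 1   -4  1  2   8  2 ]
  [ 0    0  1  2   4  6 ]
  [ 0    0  0  1   0  2 ]
  [ 3  -12  3  6  24  6 ]
r4 ← r4 − 3·r1
  [ 1  -4  1  2  8  2 ]
  [ 0   0  1  2  4  6 ]
  [ 0   0  0  1  0  2 ]
  [ 0   0  0  0  0  0 ]
r2 ← r2 − 2·r3
  [ 1  -4  1  2  8  2 ]
  [ 0   0  1  0  4  2 ]
  [ 0   0  0  1  0  2 ]
  [ 0   0  0  0  0  0 ]
r1 ← r1 − 2·r3
  [ 1  -4  1  0  8  -2 ]
  [ 0   0  1  0  4   2 ]
  [ 0   0  0  1  0   2 ]
  [ 0   0  0  0  0   0 ]
r1 ← r1 − r2
  [ 1  -4  0  0  4  -4 ]
  [ 0   0  1  0  4   2 ]
  [ 0   0  0  1  0   2 ]
  [ 0   0  0  0  0   0 ]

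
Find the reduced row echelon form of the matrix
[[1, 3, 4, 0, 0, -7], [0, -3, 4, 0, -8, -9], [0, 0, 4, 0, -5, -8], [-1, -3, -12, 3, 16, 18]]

[[1, 0, 0, 0, 2, 0], [0, 1, 0, 0, 1, 1/3], [0, 0, 1, 0, -5/4, -2], [0, 0, 0, 1, 2, -5/3]]

r4 -> r4 + r1
  [ 1   3   4  0   0  -7 ]
  [ 0  -3   4  0  -8  -9 ]
  [ 0   0   4  0  -5  -8 ]
  [ 0   0  -8  3  16  11 ]
r2 -> -1/3·r2
  [ 1  3     4  0    0  -7 ]
  [ 0  1  -4/3  0  8/3   3 ]
  [ 0  0     4  0   -5  -8 ]
  [ 0  0    -8  3   16  11 ]
r3 -> 1/4·r3
  [ 1  3     4  0     0  -7 ]
  [ 0  1  -4/3  0   8/3   3 ]
  [ 0  0     1  0  -5/4  -2 ]
  [ 0  0    -8  3    16  11 ]
r4 -> r4 + 8·r3
  [ 1  3     4  0     0  -7 ]
  [ 0  1  -4/3  0   8/3   3 ]
  [ 0  0     1  0  -5/4  -2 ]
  [ 0  0     0  3     6  -5 ]
r4 -> 1/3·r4
  [ 1  3     4  0     0    -7 ]
  [ 0  1  -4/3  0   8/3     3 ]
  [ 0  0     1  0  -5/4    -2 ]
  [ 0  0     0  1     2  -5/3 ]
r2 -> r2 + 4/3·r3
  [ 1  3  4  0     0    -7 ]
  [ 0  1  0  0     1   1/3 ]
  [ 0  0  1  0  -5/4    -2 ]
  [ 0  0  0  1     2  -5/3 ]
r1 -> r1 − 4·r3
  [ 1  3  0  0     5     1 ]
  [ 0  1  0  0     1   1/3 ]
  [ 0  0  1  0  -5/4    -2 ]
  [ 0  0  0  1     2  -5/3 ]
r1 -> r1 − 3·r2
  [ 1  0  0  0     2     0 ]
  [ 0  1  0  0     1   1/3 ]
  [ 0  0  1  0  -5/4    -2 ]
  [ 0  0  0  1     2  -5/3 ]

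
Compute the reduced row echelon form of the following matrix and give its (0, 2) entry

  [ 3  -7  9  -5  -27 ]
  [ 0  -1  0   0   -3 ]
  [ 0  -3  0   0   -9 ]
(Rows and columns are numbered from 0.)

3

Multiply R1 by 1/3.
  [ 1  -7/3  3  -5/3  -9 ]
  [ 0    -1  0     0  -3 ]
  [ 0    -3  0     0  -9 ]
Multiply R2 by -1.
  [ 1  -7/3  3  -5/3  -9 ]
  [ 0     1  0     0   3 ]
  [ 0    -3  0     0  -9 ]
Add 3 times R2 to R3.
  [ 1  -7/3  3  -5/3  -9 ]
  [ 0     1  0     0   3 ]
  [ 0     0  0     0   0 ]
Add 7/3 times R2 to R1.
  [ 1  0  3  -5/3  -2 ]
  [ 0  1  0     0   3 ]
  [ 0  0  0     0   0 ]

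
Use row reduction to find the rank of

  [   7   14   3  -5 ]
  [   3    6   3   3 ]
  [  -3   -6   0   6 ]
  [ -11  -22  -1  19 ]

ρ1 -> 1/7·ρ1
  [   1    2  3/7  -5/7 ]
  [   3    6    3     3 ]
  [  -3   -6    0     6 ]
  [ -11  -22   -1    19 ]
ρ2 -> ρ2 − 3·ρ1
  [   1    2   3/7  -5/7 ]
  [   0    0  12/7  36/7 ]
  [  -3   -6     0     6 ]
  [ -11  -22    -1    19 ]
ρ3 -> ρ3 + 3·ρ1
  [   1    2   3/7  -5/7 ]
  [   0    0  12/7  36/7 ]
  [   0    0   9/7  27/7 ]
  [ -11  -22    -1    19 ]
ρ4 -> ρ4 + 11·ρ1
  [ 1  2   3/7  -5/7 ]
  [ 0  0  12/7  36/7 ]
  [ 0  0   9/7  27/7 ]
  [ 0  0  26/7  78/7 ]
ρ2 -> 7/12·ρ2
  [ 1  2   3/7  -5/7 ]
  [ 0  0     1     3 ]
  [ 0  0   9/7  27/7 ]
  [ 0  0  26/7  78/7 ]
ρ3 -> ρ3 − 9/7·ρ2
  [ 1  2   3/7  -5/7 ]
  [ 0  0     1     3 ]
  [ 0  0     0     0 ]
  [ 0  0  26/7  78/7 ]
ρ4 -> ρ4 − 26/7·ρ2
  [ 1  2  3/7  -5/7 ]
  [ 0  0    1     3 ]
  [ 0  0    0     0 ]
  [ 0  0    0     0 ]
ρ1 -> ρ1 − 3/7·ρ2
  [ 1  2  0  -2 ]
  [ 0  0  1   3 ]
  [ 0  0  0   0 ]
  [ 0  0  0   0 ]
The reduced form has 2 nonzero rows.

rank = 2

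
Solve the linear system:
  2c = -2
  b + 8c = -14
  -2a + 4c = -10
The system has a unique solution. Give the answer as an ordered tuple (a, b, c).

Form the augmented matrix and row-reduce:
  [  0  0  2  |   -2 ]
  [  0  1  8  |  -14 ]
  [ -2  0  4  |  -10 ]
R1 <-> R3
  [ -2  0  4  |  -10 ]
  [  0  1  8  |  -14 ]
  [  0  0  2  |   -2 ]
R1 := -1/2·R1
  [ 1  0  -2  |    5 ]
  [ 0  1   8  |  -14 ]
  [ 0  0   2  |   -2 ]
R3 := 1/2·R3
  [ 1  0  -2  |    5 ]
  [ 0  1   8  |  -14 ]
  [ 0  0   1  |   -1 ]
R2 := R2 − 8·R3
  [ 1  0  -2  |   5 ]
  [ 0  1   0  |  -6 ]
  [ 0  0   1  |  -1 ]
R1 := R1 + 2·R3
  [ 1  0  0  |   3 ]
  [ 0  1  0  |  -6 ]
  [ 0  0  1  |  -1 ]
Reading off the last column: a = 3, b = -6, c = -1.

(3, -6, -1)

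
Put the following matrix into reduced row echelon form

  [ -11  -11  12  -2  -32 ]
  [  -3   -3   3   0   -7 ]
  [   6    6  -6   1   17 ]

[[1, 1, 0, 0, 2], [0, 0, 1, 0, -1/3], [0, 0, 0, 1, 3]]

ρ1 -> -1/11·ρ1
  [  1   1  -12/11  2/11  32/11 ]
  [ -3  -3       3     0     -7 ]
  [  6   6      -6     1     17 ]
ρ2 -> ρ2 + 3·ρ1
  [ 1  1  -12/11  2/11  32/11 ]
  [ 0  0   -3/11  6/11  19/11 ]
  [ 6  6      -6     1     17 ]
ρ3 -> ρ3 − 6·ρ1
  [ 1  1  -12/11   2/11  32/11 ]
  [ 0  0   -3/11   6/11  19/11 ]
  [ 0  0    6/11  -1/11  -5/11 ]
ρ2 -> -11/3·ρ2
  [ 1  1  -12/11   2/11  32/11 ]
  [ 0  0       1     -2  -19/3 ]
  [ 0  0    6/11  -1/11  -5/11 ]
ρ3 -> ρ3 − 6/11·ρ2
  [ 1  1  -12/11  2/11  32/11 ]
  [ 0  0       1    -2  -19/3 ]
  [ 0  0       0     1      3 ]
ρ2 -> ρ2 + 2·ρ3
  [ 1  1  -12/11  2/11  32/11 ]
  [ 0  0       1     0   -1/3 ]
  [ 0  0       0     1      3 ]
ρ1 -> ρ1 − 2/11·ρ3
  [ 1  1  -12/11  0  26/11 ]
  [ 0  0       1  0   -1/3 ]
  [ 0  0       0  1      3 ]
ρ1 -> ρ1 + 12/11·ρ2
  [ 1  1  0  0     2 ]
  [ 0  0  1  0  -1/3 ]
  [ 0  0  0  1     3 ]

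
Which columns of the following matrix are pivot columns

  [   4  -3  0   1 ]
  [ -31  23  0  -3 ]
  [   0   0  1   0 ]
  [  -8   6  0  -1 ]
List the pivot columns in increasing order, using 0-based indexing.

0, 1, 2, 3

Multiply R1 by 1/4.
Add 31 times R1 to R2.
Add 8 times R1 to R4.
Multiply R2 by -4.
Add 19 times R4 to R2.
Subtract 1/4 times R4 from R1.
Add 3/4 times R2 to R1.
Pivot columns are the columns containing a leading 1.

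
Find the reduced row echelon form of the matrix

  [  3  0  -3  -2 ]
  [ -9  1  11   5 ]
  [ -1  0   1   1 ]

R1 := 1/3·R1
  [  1  0  -1  -2/3 ]
  [ -9  1  11     5 ]
  [ -1  0   1     1 ]
R2 := R2 + 9·R1
  [  1  0  -1  -2/3 ]
  [  0  1   2    -1 ]
  [ -1  0   1     1 ]
R3 := R3 + R1
  [ 1  0  -1  -2/3 ]
  [ 0  1   2    -1 ]
  [ 0  0   0   1/3 ]
R3 := 3·R3
  [ 1  0  -1  -2/3 ]
  [ 0  1   2    -1 ]
  [ 0  0   0     1 ]
R2 := R2 + R3
  [ 1  0  -1  -2/3 ]
  [ 0  1   2     0 ]
  [ 0  0   0     1 ]
R1 := R1 + 2/3·R3
  [ 1  0  -1  0 ]
  [ 0  1   2  0 ]
  [ 0  0   0  1 ]

[[1, 0, -1, 0], [0, 1, 2, 0], [0, 0, 0, 1]]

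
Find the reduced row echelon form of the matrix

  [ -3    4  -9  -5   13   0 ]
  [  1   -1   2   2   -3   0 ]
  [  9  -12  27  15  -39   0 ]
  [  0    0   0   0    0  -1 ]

[[1, 0, -1, 3, 1, 0], [0, 1, -3, 1, 4, 0], [0, 0, 0, 0, 0, 1], [0, 0, 0, 0, 0, 0]]

R1 ← -1/3·R1
  [ 1  -4/3   3  5/3  -13/3   0 ]
  [ 1    -1   2    2     -3   0 ]
  [ 9   -12  27   15    -39   0 ]
  [ 0     0   0    0      0  -1 ]
R2 ← R2 − R1
  [ 1  -4/3   3  5/3  -13/3   0 ]
  [ 0   1/3  -1  1/3    4/3   0 ]
  [ 9   -12  27   15    -39   0 ]
  [ 0     0   0    0      0  -1 ]
R3 ← R3 − 9·R1
  [ 1  -4/3   3  5/3  -13/3   0 ]
  [ 0   1/3  -1  1/3    4/3   0 ]
  [ 0     0   0    0      0   0 ]
  [ 0     0   0    0      0  -1 ]
R2 ← 3·R2
  [ 1  -4/3   3  5/3  -13/3   0 ]
  [ 0     1  -3    1      4   0 ]
  [ 0     0   0    0      0   0 ]
  [ 0     0   0    0      0  -1 ]
R3 ↔ R4
  [ 1  -4/3   3  5/3  -13/3   0 ]
  [ 0     1  -3    1      4   0 ]
  [ 0     0   0    0      0  -1 ]
  [ 0     0   0    0      0   0 ]
R3 ← -1·R3
  [ 1  -4/3   3  5/3  -13/3  0 ]
  [ 0     1  -3    1      4  0 ]
  [ 0     0   0    0      0  1 ]
  [ 0     0   0    0      0  0 ]
R1 ← R1 + 4/3·R2
  [ 1  0  -1  3  1  0 ]
  [ 0  1  -3  1  4  0 ]
  [ 0  0   0  0  0  1 ]
  [ 0  0   0  0  0  0 ]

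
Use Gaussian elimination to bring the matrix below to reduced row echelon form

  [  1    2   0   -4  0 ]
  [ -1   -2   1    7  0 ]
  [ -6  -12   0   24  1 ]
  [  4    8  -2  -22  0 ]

r2 -> r2 + r1
  [  1    2   0   -4  0 ]
  [  0    0   1    3  0 ]
  [ -6  -12   0   24  1 ]
  [  4    8  -2  -22  0 ]
r3 -> r3 + 6·r1
  [ 1  2   0   -4  0 ]
  [ 0  0   1    3  0 ]
  [ 0  0   0    0  1 ]
  [ 4  8  -2  -22  0 ]
r4 -> r4 − 4·r1
  [ 1  2   0  -4  0 ]
  [ 0  0   1   3  0 ]
  [ 0  0   0   0  1 ]
  [ 0  0  -2  -6  0 ]
r4 -> r4 + 2·r2
  [ 1  2  0  -4  0 ]
  [ 0  0  1   3  0 ]
  [ 0  0  0   0  1 ]
  [ 0  0  0   0  0 ]

[[1, 2, 0, -4, 0], [0, 0, 1, 3, 0], [0, 0, 0, 0, 1], [0, 0, 0, 0, 0]]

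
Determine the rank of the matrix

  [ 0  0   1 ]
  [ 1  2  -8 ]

r1 <-> r2
  [ 1  2  -8 ]
  [ 0  0   1 ]
r1 ← r1 + 8·r2
  [ 1  2  0 ]
  [ 0  0  1 ]
The reduced form has 2 nonzero rows.

rank = 2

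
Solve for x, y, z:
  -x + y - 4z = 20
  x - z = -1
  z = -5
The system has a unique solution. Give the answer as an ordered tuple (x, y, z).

(-6, -6, -5)

Form the augmented matrix and row-reduce:
  [ -1  1  -4  |  20 ]
  [  1  0  -1  |  -1 ]
  [  0  0   1  |  -5 ]
ρ1 ← -1·ρ1
  [ 1  -1   4  |  -20 ]
  [ 1   0  -1  |   -1 ]
  [ 0   0   1  |   -5 ]
ρ2 ← ρ2 − ρ1
  [ 1  -1   4  |  -20 ]
  [ 0   1  -5  |   19 ]
  [ 0   0   1  |   -5 ]
ρ2 ← ρ2 + 5·ρ3
  [ 1  -1  4  |  -20 ]
  [ 0   1  0  |   -6 ]
  [ 0   0  1  |   -5 ]
ρ1 ← ρ1 − 4·ρ3
  [ 1  -1  0  |   0 ]
  [ 0   1  0  |  -6 ]
  [ 0   0  1  |  -5 ]
ρ1 ← ρ1 + ρ2
  [ 1  0  0  |  -6 ]
  [ 0  1  0  |  -6 ]
  [ 0  0  1  |  -5 ]
Reading off the last column: x = -6, y = -6, z = -5.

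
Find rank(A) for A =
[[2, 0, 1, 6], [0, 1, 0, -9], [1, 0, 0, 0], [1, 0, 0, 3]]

rank = 4

R1 ← 1/2·R1
  [ 1  0  1/2   3 ]
  [ 0  1    0  -9 ]
  [ 1  0    0   0 ]
  [ 1  0    0   3 ]
R3 ← R3 − R1
  [ 1  0   1/2   3 ]
  [ 0  1     0  -9 ]
  [ 0  0  -1/2  -3 ]
  [ 1  0     0   3 ]
R4 ← R4 − R1
  [ 1  0   1/2   3 ]
  [ 0  1     0  -9 ]
  [ 0  0  -1/2  -3 ]
  [ 0  0  -1/2   0 ]
R3 ← -2·R3
  [ 1  0   1/2   3 ]
  [ 0  1     0  -9 ]
  [ 0  0     1   6 ]
  [ 0  0  -1/2   0 ]
R4 ← R4 + 1/2·R3
  [ 1  0  1/2   3 ]
  [ 0  1    0  -9 ]
  [ 0  0    1   6 ]
  [ 0  0    0   3 ]
R4 ← 1/3·R4
  [ 1  0  1/2   3 ]
  [ 0  1    0  -9 ]
  [ 0  0    1   6 ]
  [ 0  0    0   1 ]
R3 ← R3 − 6·R4
  [ 1  0  1/2   3 ]
  [ 0  1    0  -9 ]
  [ 0  0    1   0 ]
  [ 0  0    0   1 ]
R2 ← R2 + 9·R4
  [ 1  0  1/2  3 ]
  [ 0  1    0  0 ]
  [ 0  0    1  0 ]
  [ 0  0    0  1 ]
R1 ← R1 − 3·R4
  [ 1  0  1/2  0 ]
  [ 0  1    0  0 ]
  [ 0  0    1  0 ]
  [ 0  0    0  1 ]
R1 ← R1 − 1/2·R3
  [ 1  0  0  0 ]
  [ 0  1  0  0 ]
  [ 0  0  1  0 ]
  [ 0  0  0  1 ]
The reduced form has 4 nonzero rows.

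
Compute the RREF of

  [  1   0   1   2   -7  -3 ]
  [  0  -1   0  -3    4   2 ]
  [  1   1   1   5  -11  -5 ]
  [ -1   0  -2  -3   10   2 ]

[[1, 0, 0, 1, -4, -4], [0, 1, 0, 3, -4, -2], [0, 0, 1, 1, -3, 1], [0, 0, 0, 0, 0, 0]]

Subtract R1 from R3.
  [  1   0   1   2  -7  -3 ]
  [  0  -1   0  -3   4   2 ]
  [  0   1   0   3  -4  -2 ]
  [ -1   0  -2  -3  10   2 ]
Add R1 to R4.
  [ 1   0   1   2  -7  -3 ]
  [ 0  -1   0  -3   4   2 ]
  [ 0   1   0   3  -4  -2 ]
  [ 0   0  -1  -1   3  -1 ]
Multiply R2 by -1.
  [ 1  0   1   2  -7  -3 ]
  [ 0  1   0   3  -4  -2 ]
  [ 0  1   0   3  -4  -2 ]
  [ 0  0  -1  -1   3  -1 ]
Subtract R2 from R3.
  [ 1  0   1   2  -7  -3 ]
  [ 0  1   0   3  -4  -2 ]
  [ 0  0   0   0   0   0 ]
  [ 0  0  -1  -1   3  -1 ]
Swap R3 and R4.
  [ 1  0   1   2  -7  -3 ]
  [ 0  1   0   3  -4  -2 ]
  [ 0  0  -1  -1   3  -1 ]
  [ 0  0   0   0   0   0 ]
Multiply R3 by -1.
  [ 1  0  1  2  -7  -3 ]
  [ 0  1  0  3  -4  -2 ]
  [ 0  0  1  1  -3   1 ]
  [ 0  0  0  0   0   0 ]
Subtract R3 from R1.
  [ 1  0  0  1  -4  -4 ]
  [ 0  1  0  3  -4  -2 ]
  [ 0  0  1  1  -3   1 ]
  [ 0  0  0  0   0   0 ]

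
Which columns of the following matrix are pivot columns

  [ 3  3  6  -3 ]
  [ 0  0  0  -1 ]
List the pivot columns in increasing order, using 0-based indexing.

Multiply ρ1 by 1/3.
  [ 1  1  2  -1 ]
  [ 0  0  0  -1 ]
Multiply ρ2 by -1.
  [ 1  1  2  -1 ]
  [ 0  0  0   1 ]
Add ρ2 to ρ1.
  [ 1  1  2  0 ]
  [ 0  0  0  1 ]
Pivot columns are the columns containing a leading 1.

0, 3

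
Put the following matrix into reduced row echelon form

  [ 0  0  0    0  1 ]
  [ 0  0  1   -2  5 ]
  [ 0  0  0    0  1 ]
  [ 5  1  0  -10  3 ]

R1 ↔ R4
  [ 5  1  0  -10  3 ]
  [ 0  0  1   -2  5 ]
  [ 0  0  0    0  1 ]
  [ 0  0  0    0  1 ]
R1 -> 1/5·R1
  [ 1  1/5  0  -2  3/5 ]
  [ 0    0  1  -2    5 ]
  [ 0    0  0   0    1 ]
  [ 0    0  0   0    1 ]
R4 -> R4 − R3
  [ 1  1/5  0  -2  3/5 ]
  [ 0    0  1  -2    5 ]
  [ 0    0  0   0    1 ]
  [ 0    0  0   0    0 ]
R2 -> R2 − 5·R3
  [ 1  1/5  0  -2  3/5 ]
  [ 0    0  1  -2    0 ]
  [ 0    0  0   0    1 ]
  [ 0    0  0   0    0 ]
R1 -> R1 − 3/5·R3
  [ 1  1/5  0  -2  0 ]
  [ 0    0  1  -2  0 ]
  [ 0    0  0   0  1 ]
  [ 0    0  0   0  0 ]

[[1, 1/5, 0, -2, 0], [0, 0, 1, -2, 0], [0, 0, 0, 0, 1], [0, 0, 0, 0, 0]]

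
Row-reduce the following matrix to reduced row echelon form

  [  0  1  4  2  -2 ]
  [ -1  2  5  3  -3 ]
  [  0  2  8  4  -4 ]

ρ1 <-> ρ2
ρ1 ← -1·ρ1
ρ3 ← ρ3 − 2·ρ2
ρ1 ← ρ1 + 2·ρ2

[[1, 0, 3, 1, -1], [0, 1, 4, 2, -2], [0, 0, 0, 0, 0]]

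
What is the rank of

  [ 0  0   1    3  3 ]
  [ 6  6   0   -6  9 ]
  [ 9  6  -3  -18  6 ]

R1 ↔ R2
R1 -> 1/6·R1
R3 -> R3 − 9·R1
R2 ↔ R3
R2 -> -1/3·R2
R2 -> R2 − R3
R1 -> R1 − R2
The reduced form has 3 nonzero rows.

rank = 3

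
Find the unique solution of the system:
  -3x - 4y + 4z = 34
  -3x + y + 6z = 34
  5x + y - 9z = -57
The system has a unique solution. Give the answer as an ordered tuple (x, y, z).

(-2, -2, 5)

Form the augmented matrix and row-reduce:
  [ -3  -4   4  |   34 ]
  [ -3   1   6  |   34 ]
  [  5   1  -9  |  -57 ]
R1 ← -1/3·R1
R2 ← R2 + 3·R1
R3 ← R3 − 5·R1
R2 ← 1/5·R2
R3 ← R3 + 17/3·R2
R3 ← -15·R3
R2 ← R2 − 2/5·R3
R1 ← R1 + 4/3·R3
R1 ← R1 − 4/3·R2
Reading off the last column: x = -2, y = -2, z = 5.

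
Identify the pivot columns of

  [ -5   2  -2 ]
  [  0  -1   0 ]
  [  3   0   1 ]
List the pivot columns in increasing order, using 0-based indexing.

Multiply ρ1 by -1/5.
  [ 1  -2/5  2/5 ]
  [ 0    -1    0 ]
  [ 3     0    1 ]
Subtract 3 times ρ1 from ρ3.
  [ 1  -2/5   2/5 ]
  [ 0    -1     0 ]
  [ 0   6/5  -1/5 ]
Multiply ρ2 by -1.
  [ 1  -2/5   2/5 ]
  [ 0     1     0 ]
  [ 0   6/5  -1/5 ]
Subtract 6/5 times ρ2 from ρ3.
  [ 1  -2/5   2/5 ]
  [ 0     1     0 ]
  [ 0     0  -1/5 ]
Multiply ρ3 by -5.
  [ 1  -2/5  2/5 ]
  [ 0     1    0 ]
  [ 0     0    1 ]
Subtract 2/5 times ρ3 from ρ1.
  [ 1  -2/5  0 ]
  [ 0     1  0 ]
  [ 0     0  1 ]
Add 2/5 times ρ2 to ρ1.
  [ 1  0  0 ]
  [ 0  1  0 ]
  [ 0  0  1 ]
Pivot columns are the columns containing a leading 1.

0, 1, 2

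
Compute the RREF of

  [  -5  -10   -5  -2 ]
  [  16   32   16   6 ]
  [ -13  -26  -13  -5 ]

R1 ← -1/5·R1
  [   1    2    1  2/5 ]
  [  16   32   16    6 ]
  [ -13  -26  -13   -5 ]
R2 ← R2 − 16·R1
  [   1    2    1   2/5 ]
  [   0    0    0  -2/5 ]
  [ -13  -26  -13    -5 ]
R3 ← R3 + 13·R1
  [ 1  2  1   2/5 ]
  [ 0  0  0  -2/5 ]
  [ 0  0  0   1/5 ]
R2 ← -5/2·R2
  [ 1  2  1  2/5 ]
  [ 0  0  0    1 ]
  [ 0  0  0  1/5 ]
R3 ← R3 − 1/5·R2
  [ 1  2  1  2/5 ]
  [ 0  0  0    1 ]
  [ 0  0  0    0 ]
R1 ← R1 − 2/5·R2
  [ 1  2  1  0 ]
  [ 0  0  0  1 ]
  [ 0  0  0  0 ]

[[1, 2, 1, 0], [0, 0, 0, 1], [0, 0, 0, 0]]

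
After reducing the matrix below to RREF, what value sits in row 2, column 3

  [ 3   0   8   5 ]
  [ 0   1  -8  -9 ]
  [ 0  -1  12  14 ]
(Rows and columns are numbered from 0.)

5/4

R1 ← 1/3·R1
  [ 1   0  8/3  5/3 ]
  [ 0   1   -8   -9 ]
  [ 0  -1   12   14 ]
R3 ← R3 + R2
  [ 1  0  8/3  5/3 ]
  [ 0  1   -8   -9 ]
  [ 0  0    4    5 ]
R3 ← 1/4·R3
  [ 1  0  8/3  5/3 ]
  [ 0  1   -8   -9 ]
  [ 0  0    1  5/4 ]
R2 ← R2 + 8·R3
  [ 1  0  8/3  5/3 ]
  [ 0  1    0    1 ]
  [ 0  0    1  5/4 ]
R1 ← R1 − 8/3·R3
  [ 1  0  0  -5/3 ]
  [ 0  1  0     1 ]
  [ 0  0  1   5/4 ]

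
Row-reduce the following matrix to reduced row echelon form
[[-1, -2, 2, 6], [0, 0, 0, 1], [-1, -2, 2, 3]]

[[1, 2, -2, 0], [0, 0, 0, 1], [0, 0, 0, 0]]

Multiply R1 by -1.
  [  1   2  -2  -6 ]
  [  0   0   0   1 ]
  [ -1  -2   2   3 ]
Add R1 to R3.
  [ 1  2  -2  -6 ]
  [ 0  0   0   1 ]
  [ 0  0   0  -3 ]
Add 3 times R2 to R3.
  [ 1  2  -2  -6 ]
  [ 0  0   0   1 ]
  [ 0  0   0   0 ]
Add 6 times R2 to R1.
  [ 1  2  -2  0 ]
  [ 0  0   0  1 ]
  [ 0  0   0  0 ]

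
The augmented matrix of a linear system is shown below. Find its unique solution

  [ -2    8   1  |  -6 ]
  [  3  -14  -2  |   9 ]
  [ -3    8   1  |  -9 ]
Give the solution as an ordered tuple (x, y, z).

(3, 0, 0)

ρ1 → -1/2·ρ1
  [  1   -4  -1/2  |   3 ]
  [  3  -14    -2  |   9 ]
  [ -3    8     1  |  -9 ]
ρ2 → ρ2 − 3·ρ1
  [  1  -4  -1/2  |   3 ]
  [  0  -2  -1/2  |   0 ]
  [ -3   8     1  |  -9 ]
ρ3 → ρ3 + 3·ρ1
  [ 1  -4  -1/2  |  3 ]
  [ 0  -2  -1/2  |  0 ]
  [ 0  -4  -1/2  |  0 ]
ρ2 → -1/2·ρ2
  [ 1  -4  -1/2  |  3 ]
  [ 0   1   1/4  |  0 ]
  [ 0  -4  -1/2  |  0 ]
ρ3 → ρ3 + 4·ρ2
  [ 1  -4  -1/2  |  3 ]
  [ 0   1   1/4  |  0 ]
  [ 0   0   1/2  |  0 ]
ρ3 → 2·ρ3
  [ 1  -4  -1/2  |  3 ]
  [ 0   1   1/4  |  0 ]
  [ 0   0     1  |  0 ]
ρ2 → ρ2 − 1/4·ρ3
  [ 1  -4  -1/2  |  3 ]
  [ 0   1     0  |  0 ]
  [ 0   0     1  |  0 ]
ρ1 → ρ1 + 1/2·ρ3
  [ 1  -4  0  |  3 ]
  [ 0   1  0  |  0 ]
  [ 0   0  1  |  0 ]
ρ1 → ρ1 + 4·ρ2
  [ 1  0  0  |  3 ]
  [ 0  1  0  |  0 ]
  [ 0  0  1  |  0 ]
Reading off the last column: x = 3, y = 0, z = 0.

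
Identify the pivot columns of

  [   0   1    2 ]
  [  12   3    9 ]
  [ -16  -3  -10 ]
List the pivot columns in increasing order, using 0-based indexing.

ρ1 <=> ρ2
  [  12   3    9 ]
  [   0   1    2 ]
  [ -16  -3  -10 ]
ρ1 → 1/12·ρ1
  [   1  1/4  3/4 ]
  [   0    1    2 ]
  [ -16   -3  -10 ]
ρ3 → ρ3 + 16·ρ1
  [ 1  1/4  3/4 ]
  [ 0    1    2 ]
  [ 0    1    2 ]
ρ3 → ρ3 − ρ2
  [ 1  1/4  3/4 ]
  [ 0    1    2 ]
  [ 0    0    0 ]
ρ1 → ρ1 − 1/4·ρ2
  [ 1  0  1/4 ]
  [ 0  1    2 ]
  [ 0  0    0 ]
Pivot columns are the columns containing a leading 1.

0, 1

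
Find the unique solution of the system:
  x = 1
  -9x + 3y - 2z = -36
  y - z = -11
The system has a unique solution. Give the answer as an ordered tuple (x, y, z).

Form the augmented matrix and row-reduce:
  [  1  0   0  |    1 ]
  [ -9  3  -2  |  -36 ]
  [  0  1  -1  |  -11 ]
ρ2 -> ρ2 + 9·ρ1
  [ 1  0   0  |    1 ]
  [ 0  3  -2  |  -27 ]
  [ 0  1  -1  |  -11 ]
ρ2 -> 1/3·ρ2
  [ 1  0     0  |    1 ]
  [ 0  1  -2/3  |   -9 ]
  [ 0  1    -1  |  -11 ]
ρ3 -> ρ3 − ρ2
  [ 1  0     0  |   1 ]
  [ 0  1  -2/3  |  -9 ]
  [ 0  0  -1/3  |  -2 ]
ρ3 -> -3·ρ3
  [ 1  0     0  |   1 ]
  [ 0  1  -2/3  |  -9 ]
  [ 0  0     1  |   6 ]
ρ2 -> ρ2 + 2/3·ρ3
  [ 1  0  0  |   1 ]
  [ 0  1  0  |  -5 ]
  [ 0  0  1  |   6 ]
Reading off the last column: x = 1, y = -5, z = 6.

(1, -5, 6)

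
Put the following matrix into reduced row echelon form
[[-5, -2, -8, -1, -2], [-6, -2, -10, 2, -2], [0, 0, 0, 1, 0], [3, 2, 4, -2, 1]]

Multiply r1 by -1/5.
  [  1  2/5  8/5  1/5  2/5 ]
  [ -6   -2  -10    2   -2 ]
  [  0    0    0    1    0 ]
  [  3    2    4   -2    1 ]
Add 6 times r1 to r2.
  [ 1  2/5   8/5   1/5  2/5 ]
  [ 0  2/5  -2/5  16/5  2/5 ]
  [ 0    0     0     1    0 ]
  [ 3    2     4    -2    1 ]
Subtract 3 times r1 from r4.
  [ 1  2/5   8/5    1/5   2/5 ]
  [ 0  2/5  -2/5   16/5   2/5 ]
  [ 0    0     0      1     0 ]
  [ 0  4/5  -4/5  -13/5  -1/5 ]
Multiply r2 by 5/2.
  [ 1  2/5   8/5    1/5   2/5 ]
  [ 0    1    -1      8     1 ]
  [ 0    0     0      1     0 ]
  [ 0  4/5  -4/5  -13/5  -1/5 ]
Subtract 4/5 times r2 from r4.
  [ 1  2/5  8/5  1/5  2/5 ]
  [ 0    1   -1    8    1 ]
  [ 0    0    0    1    0 ]
  [ 0    0    0   -9   -1 ]
Add 9 times r3 to r4.
  [ 1  2/5  8/5  1/5  2/5 ]
  [ 0    1   -1    8    1 ]
  [ 0    0    0    1    0 ]
  [ 0    0    0    0   -1 ]
Multiply r4 by -1.
  [ 1  2/5  8/5  1/5  2/5 ]
  [ 0    1   -1    8    1 ]
  [ 0    0    0    1    0 ]
  [ 0    0    0    0    1 ]
Subtract r4 from r2.
  [ 1  2/5  8/5  1/5  2/5 ]
  [ 0    1   -1    8    0 ]
  [ 0    0    0    1    0 ]
  [ 0    0    0    0    1 ]
Subtract 2/5 times r4 from r1.
  [ 1  2/5  8/5  1/5  0 ]
  [ 0    1   -1    8  0 ]
  [ 0    0    0    1  0 ]
  [ 0    0    0    0  1 ]
Subtract 8 times r3 from r2.
  [ 1  2/5  8/5  1/5  0 ]
  [ 0    1   -1    0  0 ]
  [ 0    0    0    1  0 ]
  [ 0    0    0    0  1 ]
Subtract 1/5 times r3 from r1.
  [ 1  2/5  8/5  0  0 ]
  [ 0    1   -1  0  0 ]
  [ 0    0    0  1  0 ]
  [ 0    0    0  0  1 ]
Subtract 2/5 times r2 from r1.
  [ 1  0   2  0  0 ]
  [ 0  1  -1  0  0 ]
  [ 0  0   0  1  0 ]
  [ 0  0   0  0  1 ]

[[1, 0, 2, 0, 0], [0, 1, -1, 0, 0], [0, 0, 0, 1, 0], [0, 0, 0, 0, 1]]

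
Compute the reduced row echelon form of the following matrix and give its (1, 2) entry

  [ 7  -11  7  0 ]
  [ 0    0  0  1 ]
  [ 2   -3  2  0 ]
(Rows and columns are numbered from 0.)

Multiply R1 by 1/7.
  [ 1  -11/7  1  0 ]
  [ 0      0  0  1 ]
  [ 2     -3  2  0 ]
Subtract 2 times R1 from R3.
  [ 1  -11/7  1  0 ]
  [ 0      0  0  1 ]
  [ 0    1/7  0  0 ]
Swap R2 and R3.
  [ 1  -11/7  1  0 ]
  [ 0    1/7  0  0 ]
  [ 0      0  0  1 ]
Multiply R2 by 7.
  [ 1  -11/7  1  0 ]
  [ 0      1  0  0 ]
  [ 0      0  0  1 ]
Add 11/7 times R2 to R1.
  [ 1  0  1  0 ]
  [ 0  1  0  0 ]
  [ 0  0  0  1 ]

0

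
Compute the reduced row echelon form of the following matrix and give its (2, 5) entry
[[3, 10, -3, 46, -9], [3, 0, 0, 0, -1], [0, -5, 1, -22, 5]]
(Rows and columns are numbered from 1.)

R1 -> 1/3·R1
  [ 1  10/3  -1  46/3  -3 ]
  [ 3     0   0     0  -1 ]
  [ 0    -5   1   -22   5 ]
R2 -> R2 − 3·R1
  [ 1  10/3  -1  46/3  -3 ]
  [ 0   -10   3   -46   8 ]
  [ 0    -5   1   -22   5 ]
R2 -> -1/10·R2
  [ 1  10/3     -1  46/3    -3 ]
  [ 0     1  -3/10  23/5  -4/5 ]
  [ 0    -5      1   -22     5 ]
R3 -> R3 + 5·R2
  [ 1  10/3     -1  46/3    -3 ]
  [ 0     1  -3/10  23/5  -4/5 ]
  [ 0     0   -1/2     1     1 ]
R3 -> -2·R3
  [ 1  10/3     -1  46/3    -3 ]
  [ 0     1  -3/10  23/5  -4/5 ]
  [ 0     0      1    -2    -2 ]
R2 -> R2 + 3/10·R3
  [ 1  10/3  -1  46/3    -3 ]
  [ 0     1   0     4  -7/5 ]
  [ 0     0   1    -2    -2 ]
R1 -> R1 + R3
  [ 1  10/3  0  40/3    -5 ]
  [ 0     1  0     4  -7/5 ]
  [ 0     0  1    -2    -2 ]
R1 -> R1 − 10/3·R2
  [ 1  0  0   0  -1/3 ]
  [ 0  1  0   4  -7/5 ]
  [ 0  0  1  -2    -2 ]

-7/5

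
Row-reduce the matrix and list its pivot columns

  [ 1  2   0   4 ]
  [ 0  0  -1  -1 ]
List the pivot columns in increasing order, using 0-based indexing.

r2 ← -1·r2
Pivot columns are the columns containing a leading 1.

0, 2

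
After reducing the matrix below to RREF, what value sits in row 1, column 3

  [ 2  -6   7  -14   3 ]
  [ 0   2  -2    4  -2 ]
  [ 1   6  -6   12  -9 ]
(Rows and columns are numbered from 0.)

0

R1 → 1/2·R1
  [ 1  -3  7/2  -7  3/2 ]
  [ 0   2   -2   4   -2 ]
  [ 1   6   -6  12   -9 ]
R3 → R3 − R1
  [ 1  -3    7/2  -7    3/2 ]
  [ 0   2     -2   4     -2 ]
  [ 0   9  -19/2  19  -21/2 ]
R2 → 1/2·R2
  [ 1  -3    7/2  -7    3/2 ]
  [ 0   1     -1   2     -1 ]
  [ 0   9  -19/2  19  -21/2 ]
R3 → R3 − 9·R2
  [ 1  -3   7/2  -7   3/2 ]
  [ 0   1    -1   2    -1 ]
  [ 0   0  -1/2   1  -3/2 ]
R3 → -2·R3
  [ 1  -3  7/2  -7  3/2 ]
  [ 0   1   -1   2   -1 ]
  [ 0   0    1  -2    3 ]
R2 → R2 + R3
  [ 1  -3  7/2  -7  3/2 ]
  [ 0   1    0   0    2 ]
  [ 0   0    1  -2    3 ]
R1 → R1 − 7/2·R3
  [ 1  -3  0   0  -9 ]
  [ 0   1  0   0   2 ]
  [ 0   0  1  -2   3 ]
R1 → R1 + 3·R2
  [ 1  0  0   0  -3 ]
  [ 0  1  0   0   2 ]
  [ 0  0  1  -2   3 ]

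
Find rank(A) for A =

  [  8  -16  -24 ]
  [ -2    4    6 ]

r1 := 1/8·r1
  [  1  -2  -3 ]
  [ -2   4   6 ]
r2 := r2 + 2·r1
  [ 1  -2  -3 ]
  [ 0   0   0 ]
The reduced form has 1 nonzero row.

rank = 1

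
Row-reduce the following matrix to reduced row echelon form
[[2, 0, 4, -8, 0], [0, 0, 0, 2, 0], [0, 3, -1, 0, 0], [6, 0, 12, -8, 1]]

r1 -> 1/2·r1
  [ 1  0   2  -4  0 ]
  [ 0  0   0   2  0 ]
  [ 0  3  -1   0  0 ]
  [ 6  0  12  -8  1 ]
r4 -> r4 − 6·r1
  [ 1  0   2  -4  0 ]
  [ 0  0   0   2  0 ]
  [ 0  3  -1   0  0 ]
  [ 0  0   0  16  1 ]
r2 <=> r3
  [ 1  0   2  -4  0 ]
  [ 0  3  -1   0  0 ]
  [ 0  0   0   2  0 ]
  [ 0  0   0  16  1 ]
r2 -> 1/3·r2
  [ 1  0     2  -4  0 ]
  [ 0  1  -1/3   0  0 ]
  [ 0  0     0   2  0 ]
  [ 0  0     0  16  1 ]
r3 -> 1/2·r3
  [ 1  0     2  -4  0 ]
  [ 0  1  -1/3   0  0 ]
  [ 0  0     0   1  0 ]
  [ 0  0     0  16  1 ]
r4 -> r4 − 16·r3
  [ 1  0     2  -4  0 ]
  [ 0  1  -1/3   0  0 ]
  [ 0  0     0   1  0 ]
  [ 0  0     0   0  1 ]
r1 -> r1 + 4·r3
  [ 1  0     2  0  0 ]
  [ 0  1  -1/3  0  0 ]
  [ 0  0     0  1  0 ]
  [ 0  0     0  0  1 ]

[[1, 0, 2, 0, 0], [0, 1, -1/3, 0, 0], [0, 0, 0, 1, 0], [0, 0, 0, 0, 1]]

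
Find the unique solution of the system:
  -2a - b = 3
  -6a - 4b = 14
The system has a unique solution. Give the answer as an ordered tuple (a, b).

(1, -5)

Form the augmented matrix and row-reduce:
  [ -2  -1  |   3 ]
  [ -6  -4  |  14 ]
R1 ← -1/2·R1
  [  1  1/2  |  -3/2 ]
  [ -6   -4  |    14 ]
R2 ← R2 + 6·R1
  [ 1  1/2  |  -3/2 ]
  [ 0   -1  |     5 ]
R2 ← -1·R2
  [ 1  1/2  |  -3/2 ]
  [ 0    1  |    -5 ]
R1 ← R1 − 1/2·R2
  [ 1  0  |   1 ]
  [ 0  1  |  -5 ]
Reading off the last column: a = 1, b = -5.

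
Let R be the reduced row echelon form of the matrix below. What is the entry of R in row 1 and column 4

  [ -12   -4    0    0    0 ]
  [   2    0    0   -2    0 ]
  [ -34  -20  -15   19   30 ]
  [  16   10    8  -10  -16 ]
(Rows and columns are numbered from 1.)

r1 ← -1/12·r1
r2 ← r2 − 2·r1
r3 ← r3 + 34·r1
r4 ← r4 − 16·r1
r2 ← -3/2·r2
r3 ← r3 + 26/3·r2
r4 ← r4 − 14/3·r2
r3 ← -1/15·r3
r4 ← r4 − 8·r3
r1 ← r1 − 1/3·r2

-1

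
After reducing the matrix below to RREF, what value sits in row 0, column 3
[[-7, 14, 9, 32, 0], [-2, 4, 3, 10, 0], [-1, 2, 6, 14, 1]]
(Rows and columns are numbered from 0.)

ρ1 ← -1/7·ρ1
  [  1  -2  -9/7  -32/7  0 ]
  [ -2   4     3     10  0 ]
  [ -1   2     6     14  1 ]
ρ2 ← ρ2 + 2·ρ1
  [  1  -2  -9/7  -32/7  0 ]
  [  0   0   3/7    6/7  0 ]
  [ -1   2     6     14  1 ]
ρ3 ← ρ3 + ρ1
  [ 1  -2  -9/7  -32/7  0 ]
  [ 0   0   3/7    6/7  0 ]
  [ 0   0  33/7   66/7  1 ]
ρ2 ← 7/3·ρ2
  [ 1  -2  -9/7  -32/7  0 ]
  [ 0   0     1      2  0 ]
  [ 0   0  33/7   66/7  1 ]
ρ3 ← ρ3 − 33/7·ρ2
  [ 1  -2  -9/7  -32/7  0 ]
  [ 0   0     1      2  0 ]
  [ 0   0     0      0  1 ]
ρ1 ← ρ1 + 9/7·ρ2
  [ 1  -2  0  -2  0 ]
  [ 0   0  1   2  0 ]
  [ 0   0  0   0  1 ]

-2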